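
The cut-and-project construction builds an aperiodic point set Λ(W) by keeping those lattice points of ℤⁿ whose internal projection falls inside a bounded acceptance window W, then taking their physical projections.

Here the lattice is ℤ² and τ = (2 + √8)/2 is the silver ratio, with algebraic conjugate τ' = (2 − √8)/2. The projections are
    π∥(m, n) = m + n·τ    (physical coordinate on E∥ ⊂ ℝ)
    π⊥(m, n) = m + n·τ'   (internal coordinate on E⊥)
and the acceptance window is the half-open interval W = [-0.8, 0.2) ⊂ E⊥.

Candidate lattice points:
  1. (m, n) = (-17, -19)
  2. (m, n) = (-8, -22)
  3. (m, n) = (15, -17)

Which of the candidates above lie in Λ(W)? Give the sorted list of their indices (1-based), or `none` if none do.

Numerically τ ≈ 2.414214 and τ' = −1/τ ≈ -0.414214.
[1] lift (-17,-19): star map gives -9.129942; window check -0.8 ≤ -9.129942 < 0.2 is false → out
[2] lift (-8,-22): star map gives 1.112698; window check -0.8 ≤ 1.112698 < 0.2 is false → out
[3] lift (15,-17): star map gives 22.041631; window check -0.8 ≤ 22.041631 < 0.2 is false → out

none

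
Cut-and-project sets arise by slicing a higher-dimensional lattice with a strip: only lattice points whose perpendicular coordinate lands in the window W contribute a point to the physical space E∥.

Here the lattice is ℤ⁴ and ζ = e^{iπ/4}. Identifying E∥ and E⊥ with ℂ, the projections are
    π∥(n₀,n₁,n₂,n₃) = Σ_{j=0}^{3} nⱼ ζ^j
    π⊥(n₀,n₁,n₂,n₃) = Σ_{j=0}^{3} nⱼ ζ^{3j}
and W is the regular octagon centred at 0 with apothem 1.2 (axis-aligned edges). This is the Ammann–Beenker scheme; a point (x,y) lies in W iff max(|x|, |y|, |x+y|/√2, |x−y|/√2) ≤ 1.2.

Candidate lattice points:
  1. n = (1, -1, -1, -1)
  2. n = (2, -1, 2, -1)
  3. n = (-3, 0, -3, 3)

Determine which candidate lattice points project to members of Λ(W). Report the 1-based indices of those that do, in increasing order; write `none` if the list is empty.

1

π⊥(n) = n₀ + n₁ζ³ + n₂ζ⁶ + n₃ζ⁹ where ζ = e^{iπ/4}.
#1 (1, -1, -1, -1): internal (1.000000, -0.414214); octagon support 1.000000 vs apothem 1.2 → ∈ W
#2 (2, -1, 2, -1): internal (2.000000, -3.414214); octagon support 3.828427 vs apothem 1.2 → ∉ W
#3 (-3, 0, -3, 3): internal (-0.878680, 5.121320); octagon support 5.121320 vs apothem 1.2 → ∉ W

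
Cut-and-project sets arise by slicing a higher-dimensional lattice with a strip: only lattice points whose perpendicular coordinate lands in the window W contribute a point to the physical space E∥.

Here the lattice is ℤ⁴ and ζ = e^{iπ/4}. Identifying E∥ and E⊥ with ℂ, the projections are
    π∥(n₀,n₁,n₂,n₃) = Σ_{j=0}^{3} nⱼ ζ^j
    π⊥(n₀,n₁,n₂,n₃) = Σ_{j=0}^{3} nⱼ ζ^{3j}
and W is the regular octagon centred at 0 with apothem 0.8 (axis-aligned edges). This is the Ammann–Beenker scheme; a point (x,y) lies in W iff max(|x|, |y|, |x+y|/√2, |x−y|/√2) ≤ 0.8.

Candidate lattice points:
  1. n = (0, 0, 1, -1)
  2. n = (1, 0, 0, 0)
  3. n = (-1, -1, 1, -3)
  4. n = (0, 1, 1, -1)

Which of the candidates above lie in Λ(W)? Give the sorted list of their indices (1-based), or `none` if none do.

With ζ = e^{iπ/4} the internal vectors are ζ^0,ζ^3,ζ^6,ζ^9.
#1 (0, 0, 1, -1): internal (-0.707107, -1.707107); octagon support 1.707107 vs apothem 0.8 → ∉ W
#2 (1, 0, 0, 0): internal (1.000000, 0.000000); octagon support 1.000000 vs apothem 0.8 → ∉ W
#3 (-1, -1, 1, -3): internal (-2.414214, -3.828427); octagon support 4.414214 vs apothem 0.8 → ∉ W
#4 (0, 1, 1, -1): internal (-1.414214, -1.000000); octagon support 1.707107 vs apothem 0.8 → ∉ W

none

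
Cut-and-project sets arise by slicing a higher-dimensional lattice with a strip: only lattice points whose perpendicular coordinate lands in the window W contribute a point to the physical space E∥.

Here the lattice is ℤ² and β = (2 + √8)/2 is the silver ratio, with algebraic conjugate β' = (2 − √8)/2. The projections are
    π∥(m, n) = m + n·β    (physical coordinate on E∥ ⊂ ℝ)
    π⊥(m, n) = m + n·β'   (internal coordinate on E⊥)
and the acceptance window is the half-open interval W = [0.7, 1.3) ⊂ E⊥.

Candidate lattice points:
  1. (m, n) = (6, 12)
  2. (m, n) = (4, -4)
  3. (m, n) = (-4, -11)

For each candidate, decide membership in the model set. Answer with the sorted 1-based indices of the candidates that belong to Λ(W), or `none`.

1

Numerically β ≈ 2.41421 and β' = −1/β ≈ -0.41421.
candidate 1: (m,n)=(6,12) → π∥ = 6+12·β ≈ 34.97056, π⊥ = 6+12·β' ≈ 1.02944 ∈ [0.7, 1.3) ⇒ IN Λ
candidate 2: (m,n)=(4,-4) → π∥ = 4-4·β ≈ -5.65685, π⊥ = 4-4·β' ≈ 5.65685 ∉ [0.7, 1.3) ⇒ out
candidate 3: (m,n)=(-4,-11) → π∥ = -4-11·β ≈ -30.55635, π⊥ = -4-11·β' ≈ 0.55635 ∉ [0.7, 1.3) ⇒ out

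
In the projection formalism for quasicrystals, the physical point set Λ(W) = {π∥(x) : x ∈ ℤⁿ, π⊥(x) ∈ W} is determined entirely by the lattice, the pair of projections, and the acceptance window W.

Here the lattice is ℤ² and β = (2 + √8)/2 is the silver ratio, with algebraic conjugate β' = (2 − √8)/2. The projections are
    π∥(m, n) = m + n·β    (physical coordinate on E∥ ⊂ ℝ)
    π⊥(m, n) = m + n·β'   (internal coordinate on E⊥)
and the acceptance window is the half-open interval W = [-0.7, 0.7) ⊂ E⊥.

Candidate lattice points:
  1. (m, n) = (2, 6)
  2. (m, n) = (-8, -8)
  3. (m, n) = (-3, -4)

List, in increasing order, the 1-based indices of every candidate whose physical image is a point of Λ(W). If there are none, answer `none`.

1

Compute β' = (2−√8)/2 = -0.41421, so π⊥(m,n) = m -0.41421·n.
#1 (2,6): internal coord 2 + (6)·β' = -0.48528; -0.48528 ∈ [-0.7, 0.7) → IN Λ
#2 (-8,-8): internal coord -8 + (-8)·β' = -4.68629; -4.68629 ∉ [-0.7, 0.7) → out
#3 (-3,-4): internal coord -3 + (-4)·β' = -1.34315; -1.34315 ∉ [-0.7, 0.7) → out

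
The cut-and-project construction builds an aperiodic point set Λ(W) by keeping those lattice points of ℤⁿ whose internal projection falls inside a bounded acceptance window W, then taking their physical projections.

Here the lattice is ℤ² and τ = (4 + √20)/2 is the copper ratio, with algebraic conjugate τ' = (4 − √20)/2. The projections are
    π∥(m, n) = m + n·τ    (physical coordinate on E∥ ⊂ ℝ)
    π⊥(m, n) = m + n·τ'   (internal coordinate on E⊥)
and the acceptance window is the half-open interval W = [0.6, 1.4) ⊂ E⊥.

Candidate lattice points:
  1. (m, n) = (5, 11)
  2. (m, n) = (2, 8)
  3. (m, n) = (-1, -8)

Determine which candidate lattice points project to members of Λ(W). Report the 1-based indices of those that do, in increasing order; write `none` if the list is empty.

Numerically τ ≈ 4.23607 and τ' = −1/τ ≈ -0.23607.
#1 (5,11): internal coord 5 + (11)·τ' = +2.40325; +2.40325 ∉ [0.6, 1.4) → out
#2 (2,8): internal coord 2 + (8)·τ' = +0.11146; +0.11146 ∉ [0.6, 1.4) → out
#3 (-1,-8): internal coord -1 + (-8)·τ' = +0.88854; +0.88854 ∈ [0.6, 1.4) → IN Λ

3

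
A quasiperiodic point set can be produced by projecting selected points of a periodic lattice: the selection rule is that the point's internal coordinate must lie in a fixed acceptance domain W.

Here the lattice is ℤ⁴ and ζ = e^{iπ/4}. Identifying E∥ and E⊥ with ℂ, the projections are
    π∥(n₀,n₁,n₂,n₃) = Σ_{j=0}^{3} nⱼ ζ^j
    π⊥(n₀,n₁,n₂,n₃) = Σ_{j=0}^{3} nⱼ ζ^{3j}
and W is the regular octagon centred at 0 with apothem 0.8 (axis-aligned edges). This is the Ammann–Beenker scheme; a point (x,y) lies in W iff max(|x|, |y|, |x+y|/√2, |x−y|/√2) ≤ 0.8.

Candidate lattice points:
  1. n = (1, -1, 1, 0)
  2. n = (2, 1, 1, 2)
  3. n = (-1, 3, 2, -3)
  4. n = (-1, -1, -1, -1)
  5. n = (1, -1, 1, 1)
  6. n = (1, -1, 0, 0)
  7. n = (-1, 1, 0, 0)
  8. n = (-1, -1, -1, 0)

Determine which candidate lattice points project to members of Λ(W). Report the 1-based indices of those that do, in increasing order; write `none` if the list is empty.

Internal map: ζ^{3j} for j=0..3 gives (1,0), (−√2/2,√2/2), (0,−1), (√2/2,√2/2).
candidate 1: n = (1, -1, 1, 0) → π⊥ ≈ (+1.70711, -1.70711); max(|x|,|y|,|x±y|/√2) = 2.41421 > 0.8 ⇒ ∉ W
candidate 2: n = (2, 1, 1, 2) → π⊥ ≈ (+2.70711, +1.12132); max(|x|,|y|,|x±y|/√2) = 2.70711 > 0.8 ⇒ ∉ W
candidate 3: n = (-1, 3, 2, -3) → π⊥ ≈ (-5.24264, -2.00000); max(|x|,|y|,|x±y|/√2) = 5.24264 > 0.8 ⇒ ∉ W
candidate 4: n = (-1, -1, -1, -1) → π⊥ ≈ (-1.00000, -0.41421); max(|x|,|y|,|x±y|/√2) = 1.00000 > 0.8 ⇒ ∉ W
candidate 5: n = (1, -1, 1, 1) → π⊥ ≈ (+2.41421, -1.00000); max(|x|,|y|,|x±y|/√2) = 2.41421 > 0.8 ⇒ ∉ W
candidate 6: n = (1, -1, 0, 0) → π⊥ ≈ (+1.70711, -0.70711); max(|x|,|y|,|x±y|/√2) = 1.70711 > 0.8 ⇒ ∉ W
candidate 7: n = (-1, 1, 0, 0) → π⊥ ≈ (-1.70711, +0.70711); max(|x|,|y|,|x±y|/√2) = 1.70711 > 0.8 ⇒ ∉ W
candidate 8: n = (-1, -1, -1, 0) → π⊥ ≈ (-0.29289, +0.29289); max(|x|,|y|,|x±y|/√2) = 0.41421 ≤ 0.8 ⇒ ∈ W

8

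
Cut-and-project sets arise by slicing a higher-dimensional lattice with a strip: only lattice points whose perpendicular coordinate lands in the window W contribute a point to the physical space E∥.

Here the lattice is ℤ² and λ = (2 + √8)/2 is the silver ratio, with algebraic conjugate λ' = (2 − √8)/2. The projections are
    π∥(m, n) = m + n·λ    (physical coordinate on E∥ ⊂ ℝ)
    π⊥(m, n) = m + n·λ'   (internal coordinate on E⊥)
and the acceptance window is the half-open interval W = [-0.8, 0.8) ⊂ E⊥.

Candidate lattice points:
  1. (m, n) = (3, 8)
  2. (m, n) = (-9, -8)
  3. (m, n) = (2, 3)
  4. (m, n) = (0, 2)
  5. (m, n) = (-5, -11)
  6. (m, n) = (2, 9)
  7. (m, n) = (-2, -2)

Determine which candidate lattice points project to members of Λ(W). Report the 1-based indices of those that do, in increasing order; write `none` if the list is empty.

1, 3, 5

Numerically λ ≈ 2.414214 and λ' = −1/λ ≈ -0.414214.
candidate 1: (m,n)=(3,8) → π∥ = 3+8·λ ≈ 22.313708, π⊥ = 3+8·λ' ≈ -0.313708 ∈ [-0.8, 0.8) ⇒ IN Λ
candidate 2: (m,n)=(-9,-8) → π∥ = -9-8·λ ≈ -28.313708, π⊥ = -9-8·λ' ≈ -5.686292 ∉ [-0.8, 0.8) ⇒ out
candidate 3: (m,n)=(2,3) → π∥ = 2+3·λ ≈ 9.242641, π⊥ = 2+3·λ' ≈ 0.757359 ∈ [-0.8, 0.8) ⇒ IN Λ
candidate 4: (m,n)=(0,2) → π∥ = 0+2·λ ≈ 4.828427, π⊥ = 0+2·λ' ≈ -0.828427 ∉ [-0.8, 0.8) ⇒ out
candidate 5: (m,n)=(-5,-11) → π∥ = -5-11·λ ≈ -31.556349, π⊥ = -5-11·λ' ≈ -0.443651 ∈ [-0.8, 0.8) ⇒ IN Λ
candidate 6: (m,n)=(2,9) → π∥ = 2+9·λ ≈ 23.727922, π⊥ = 2+9·λ' ≈ -1.727922 ∉ [-0.8, 0.8) ⇒ out
candidate 7: (m,n)=(-2,-2) → π∥ = -2-2·λ ≈ -6.828427, π⊥ = -2-2·λ' ≈ -1.171573 ∉ [-0.8, 0.8) ⇒ out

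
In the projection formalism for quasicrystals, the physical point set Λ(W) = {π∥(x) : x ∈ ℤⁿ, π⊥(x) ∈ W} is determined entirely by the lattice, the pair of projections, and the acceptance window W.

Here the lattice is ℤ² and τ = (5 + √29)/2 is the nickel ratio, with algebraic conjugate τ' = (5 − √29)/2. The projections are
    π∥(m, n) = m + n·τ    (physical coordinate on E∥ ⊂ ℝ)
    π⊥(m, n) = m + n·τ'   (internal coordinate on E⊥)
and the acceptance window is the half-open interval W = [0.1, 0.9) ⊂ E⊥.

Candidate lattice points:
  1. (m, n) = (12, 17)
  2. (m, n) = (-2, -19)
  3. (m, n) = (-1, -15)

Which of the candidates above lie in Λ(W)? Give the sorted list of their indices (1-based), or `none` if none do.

none

τ' = (5−√29)/2 ≈ -0.19258.
#1 (12,17): internal coord 12 + (17)·τ' = +8.72610; +8.72610 ∉ [0.1, 0.9) → out
#2 (-2,-19): internal coord -2 + (-19)·τ' = +1.65907; +1.65907 ∉ [0.1, 0.9) → out
#3 (-1,-15): internal coord -1 + (-15)·τ' = +1.88874; +1.88874 ∉ [0.1, 0.9) → out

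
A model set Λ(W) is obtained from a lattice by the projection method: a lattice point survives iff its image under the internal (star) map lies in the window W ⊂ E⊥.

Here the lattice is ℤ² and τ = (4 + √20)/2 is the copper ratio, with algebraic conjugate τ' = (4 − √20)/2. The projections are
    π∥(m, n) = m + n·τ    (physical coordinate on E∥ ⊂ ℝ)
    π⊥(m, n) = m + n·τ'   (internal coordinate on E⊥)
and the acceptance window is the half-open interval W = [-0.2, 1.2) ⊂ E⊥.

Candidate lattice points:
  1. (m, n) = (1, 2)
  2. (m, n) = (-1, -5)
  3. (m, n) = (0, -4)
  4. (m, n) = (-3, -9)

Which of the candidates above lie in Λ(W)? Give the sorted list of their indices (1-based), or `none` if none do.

1, 2, 3

Compute τ' = (4−√20)/2 = -0.23607, so π⊥(m,n) = m -0.23607·n.
#1 (1,2): internal coord 1 + (2)·τ' = +0.52786; +0.52786 ∈ [-0.2, 1.2) → IN Λ
#2 (-1,-5): internal coord -1 + (-5)·τ' = +0.18034; +0.18034 ∈ [-0.2, 1.2) → IN Λ
#3 (0,-4): internal coord 0 + (-4)·τ' = +0.94427; +0.94427 ∈ [-0.2, 1.2) → IN Λ
#4 (-3,-9): internal coord -3 + (-9)·τ' = -0.87539; -0.87539 ∉ [-0.2, 1.2) → out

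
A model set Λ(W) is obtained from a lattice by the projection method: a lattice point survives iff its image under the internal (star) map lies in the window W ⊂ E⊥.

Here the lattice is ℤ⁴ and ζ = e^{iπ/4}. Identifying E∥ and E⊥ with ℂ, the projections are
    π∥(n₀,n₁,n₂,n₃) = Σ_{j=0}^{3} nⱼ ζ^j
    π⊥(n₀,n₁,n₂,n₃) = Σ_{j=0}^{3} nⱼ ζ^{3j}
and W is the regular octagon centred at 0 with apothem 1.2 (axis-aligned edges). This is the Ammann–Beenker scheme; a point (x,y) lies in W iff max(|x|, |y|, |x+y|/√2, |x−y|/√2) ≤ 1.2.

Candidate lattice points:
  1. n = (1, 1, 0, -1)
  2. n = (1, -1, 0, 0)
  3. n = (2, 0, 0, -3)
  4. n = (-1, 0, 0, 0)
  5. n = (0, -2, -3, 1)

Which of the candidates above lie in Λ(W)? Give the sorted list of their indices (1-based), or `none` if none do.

π⊥(n) = n₀ + n₁ζ³ + n₂ζ⁶ + n₃ζ⁹ where ζ = e^{iπ/4}.
#1 (1, 1, 0, -1): internal (-0.41421, 0.00000); octagon support 0.41421 vs apothem 1.2 → ∈ W
#2 (1, -1, 0, 0): internal (1.70711, -0.70711); octagon support 1.70711 vs apothem 1.2 → ∉ W
#3 (2, 0, 0, -3): internal (-0.12132, -2.12132); octagon support 2.12132 vs apothem 1.2 → ∉ W
#4 (-1, 0, 0, 0): internal (-1.00000, 0.00000); octagon support 1.00000 vs apothem 1.2 → ∈ W
#5 (0, -2, -3, 1): internal (2.12132, 2.29289); octagon support 3.12132 vs apothem 1.2 → ∉ W

1, 4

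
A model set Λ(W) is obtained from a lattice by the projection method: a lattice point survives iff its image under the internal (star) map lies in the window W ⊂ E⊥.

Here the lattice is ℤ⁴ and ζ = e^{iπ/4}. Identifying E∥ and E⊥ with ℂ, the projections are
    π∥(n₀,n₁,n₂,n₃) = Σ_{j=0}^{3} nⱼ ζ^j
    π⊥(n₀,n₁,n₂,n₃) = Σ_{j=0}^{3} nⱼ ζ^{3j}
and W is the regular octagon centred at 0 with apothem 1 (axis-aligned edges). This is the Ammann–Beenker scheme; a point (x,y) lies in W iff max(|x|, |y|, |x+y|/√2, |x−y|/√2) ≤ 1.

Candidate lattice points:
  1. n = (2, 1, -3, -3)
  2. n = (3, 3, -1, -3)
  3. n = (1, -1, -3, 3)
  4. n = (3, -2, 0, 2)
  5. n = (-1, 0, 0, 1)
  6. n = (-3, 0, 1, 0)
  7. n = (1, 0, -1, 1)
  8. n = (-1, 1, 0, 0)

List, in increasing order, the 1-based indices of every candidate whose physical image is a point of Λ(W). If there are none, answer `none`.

5

Internal map: ζ^{3j} for j=0..3 gives (1,0), (−√2/2,√2/2), (0,−1), (√2/2,√2/2).
#1 (2, 1, -3, -3): internal (-0.8284, 1.5858); octagon support 1.7071 vs apothem 1 → ∉ W
#2 (3, 3, -1, -3): internal (-1.2426, 1.0000); octagon support 1.5858 vs apothem 1 → ∉ W
#3 (1, -1, -3, 3): internal (3.8284, 4.4142); octagon support 5.8284 vs apothem 1 → ∉ W
#4 (3, -2, 0, 2): internal (5.8284, 0.0000); octagon support 5.8284 vs apothem 1 → ∉ W
#5 (-1, 0, 0, 1): internal (-0.2929, 0.7071); octagon support 0.7071 vs apothem 1 → ∈ W
#6 (-3, 0, 1, 0): internal (-3.0000, -1.0000); octagon support 3.0000 vs apothem 1 → ∉ W
#7 (1, 0, -1, 1): internal (1.7071, 1.7071); octagon support 2.4142 vs apothem 1 → ∉ W
#8 (-1, 1, 0, 0): internal (-1.7071, 0.7071); octagon support 1.7071 vs apothem 1 → ∉ W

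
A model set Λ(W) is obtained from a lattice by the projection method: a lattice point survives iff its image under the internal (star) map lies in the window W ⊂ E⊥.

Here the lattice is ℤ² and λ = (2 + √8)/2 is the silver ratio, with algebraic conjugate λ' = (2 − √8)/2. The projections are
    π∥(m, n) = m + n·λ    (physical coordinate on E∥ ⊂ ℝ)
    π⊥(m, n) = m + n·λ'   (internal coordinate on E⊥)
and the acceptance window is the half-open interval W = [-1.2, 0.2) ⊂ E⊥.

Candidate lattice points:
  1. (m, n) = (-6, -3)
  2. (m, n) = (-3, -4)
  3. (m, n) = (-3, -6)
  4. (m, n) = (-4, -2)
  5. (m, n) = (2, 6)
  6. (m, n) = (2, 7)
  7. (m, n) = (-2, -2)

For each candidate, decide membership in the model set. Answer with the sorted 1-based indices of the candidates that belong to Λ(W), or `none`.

3, 5, 6, 7

Numerically λ ≈ 2.4142 and λ' = −1/λ ≈ -0.4142.
candidate 1: (m,n)=(-6,-3) → π∥ = -6-3·λ ≈ -13.2426, π⊥ = -6-3·λ' ≈ -4.7574 ∉ [-1.2, 0.2) ⇒ out
candidate 2: (m,n)=(-3,-4) → π∥ = -3-4·λ ≈ -12.6569, π⊥ = -3-4·λ' ≈ -1.3431 ∉ [-1.2, 0.2) ⇒ out
candidate 3: (m,n)=(-3,-6) → π∥ = -3-6·λ ≈ -17.4853, π⊥ = -3-6·λ' ≈ -0.5147 ∈ [-1.2, 0.2) ⇒ IN Λ
candidate 4: (m,n)=(-4,-2) → π∥ = -4-2·λ ≈ -8.8284, π⊥ = -4-2·λ' ≈ -3.1716 ∉ [-1.2, 0.2) ⇒ out
candidate 5: (m,n)=(2,6) → π∥ = 2+6·λ ≈ 16.4853, π⊥ = 2+6·λ' ≈ -0.4853 ∈ [-1.2, 0.2) ⇒ IN Λ
candidate 6: (m,n)=(2,7) → π∥ = 2+7·λ ≈ 18.8995, π⊥ = 2+7·λ' ≈ -0.8995 ∈ [-1.2, 0.2) ⇒ IN Λ
candidate 7: (m,n)=(-2,-2) → π∥ = -2-2·λ ≈ -6.8284, π⊥ = -2-2·λ' ≈ -1.1716 ∈ [-1.2, 0.2) ⇒ IN Λ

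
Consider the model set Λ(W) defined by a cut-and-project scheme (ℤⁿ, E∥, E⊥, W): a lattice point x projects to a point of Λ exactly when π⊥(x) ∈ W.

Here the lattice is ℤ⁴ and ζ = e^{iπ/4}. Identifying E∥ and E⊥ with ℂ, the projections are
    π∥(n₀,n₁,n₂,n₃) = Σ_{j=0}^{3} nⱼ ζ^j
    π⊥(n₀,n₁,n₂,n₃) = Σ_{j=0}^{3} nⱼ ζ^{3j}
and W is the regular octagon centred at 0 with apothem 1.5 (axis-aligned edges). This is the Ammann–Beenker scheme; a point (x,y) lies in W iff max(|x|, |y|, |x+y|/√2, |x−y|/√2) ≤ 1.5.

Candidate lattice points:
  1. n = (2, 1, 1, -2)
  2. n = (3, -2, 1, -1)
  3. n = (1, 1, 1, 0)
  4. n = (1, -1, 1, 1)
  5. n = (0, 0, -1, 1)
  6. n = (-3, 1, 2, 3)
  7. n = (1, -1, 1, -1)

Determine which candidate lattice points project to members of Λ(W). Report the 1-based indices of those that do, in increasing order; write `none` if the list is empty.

3

π⊥(n) = n₀ + n₁ζ³ + n₂ζ⁶ + n₃ζ⁹ where ζ = e^{iπ/4}.
candidate 1: n = (2, 1, 1, -2) → π⊥ ≈ (-0.121320, -1.707107); max(|x|,|y|,|x±y|/√2) = 1.707107 > 1.5 ⇒ ∉ W
candidate 2: n = (3, -2, 1, -1) → π⊥ ≈ (+3.707107, -3.121320); max(|x|,|y|,|x±y|/√2) = 4.828427 > 1.5 ⇒ ∉ W
candidate 3: n = (1, 1, 1, 0) → π⊥ ≈ (+0.292893, -0.292893); max(|x|,|y|,|x±y|/√2) = 0.414214 ≤ 1.5 ⇒ ∈ W
candidate 4: n = (1, -1, 1, 1) → π⊥ ≈ (+2.414214, -1.000000); max(|x|,|y|,|x±y|/√2) = 2.414214 > 1.5 ⇒ ∉ W
candidate 5: n = (0, 0, -1, 1) → π⊥ ≈ (+0.707107, +1.707107); max(|x|,|y|,|x±y|/√2) = 1.707107 > 1.5 ⇒ ∉ W
candidate 6: n = (-3, 1, 2, 3) → π⊥ ≈ (-1.585786, +0.828427); max(|x|,|y|,|x±y|/√2) = 1.707107 > 1.5 ⇒ ∉ W
candidate 7: n = (1, -1, 1, -1) → π⊥ ≈ (+1.000000, -2.414214); max(|x|,|y|,|x±y|/√2) = 2.414214 > 1.5 ⇒ ∉ W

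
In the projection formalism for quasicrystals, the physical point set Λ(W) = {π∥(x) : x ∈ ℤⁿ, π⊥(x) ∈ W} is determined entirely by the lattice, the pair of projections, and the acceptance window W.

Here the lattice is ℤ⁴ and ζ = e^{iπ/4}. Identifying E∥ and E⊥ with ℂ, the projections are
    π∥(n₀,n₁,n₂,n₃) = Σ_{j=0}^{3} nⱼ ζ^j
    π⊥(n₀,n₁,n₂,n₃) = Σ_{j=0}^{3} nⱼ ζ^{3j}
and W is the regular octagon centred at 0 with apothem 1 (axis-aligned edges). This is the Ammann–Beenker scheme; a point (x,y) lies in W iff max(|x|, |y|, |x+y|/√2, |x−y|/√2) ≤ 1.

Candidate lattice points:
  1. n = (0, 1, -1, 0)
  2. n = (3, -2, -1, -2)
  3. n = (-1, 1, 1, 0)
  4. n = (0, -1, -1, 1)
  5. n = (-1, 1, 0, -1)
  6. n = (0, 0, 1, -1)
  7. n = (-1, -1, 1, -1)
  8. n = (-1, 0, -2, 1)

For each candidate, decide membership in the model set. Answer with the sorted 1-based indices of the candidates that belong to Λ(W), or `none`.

none

Internal map: ζ^{3j} for j=0..3 gives (1,0), (−√2/2,√2/2), (0,−1), (√2/2,√2/2).
candidate 1: n = (0, 1, -1, 0) → π⊥ ≈ (-0.7071, +1.7071); max(|x|,|y|,|x±y|/√2) = 1.7071 > 1 ⇒ ∉ W
candidate 2: n = (3, -2, -1, -2) → π⊥ ≈ (+3.0000, -1.8284); max(|x|,|y|,|x±y|/√2) = 3.4142 > 1 ⇒ ∉ W
candidate 3: n = (-1, 1, 1, 0) → π⊥ ≈ (-1.7071, -0.2929); max(|x|,|y|,|x±y|/√2) = 1.7071 > 1 ⇒ ∉ W
candidate 4: n = (0, -1, -1, 1) → π⊥ ≈ (+1.4142, +1.0000); max(|x|,|y|,|x±y|/√2) = 1.7071 > 1 ⇒ ∉ W
candidate 5: n = (-1, 1, 0, -1) → π⊥ ≈ (-2.4142, +0.0000); max(|x|,|y|,|x±y|/√2) = 2.4142 > 1 ⇒ ∉ W
candidate 6: n = (0, 0, 1, -1) → π⊥ ≈ (-0.7071, -1.7071); max(|x|,|y|,|x±y|/√2) = 1.7071 > 1 ⇒ ∉ W
candidate 7: n = (-1, -1, 1, -1) → π⊥ ≈ (-1.0000, -2.4142); max(|x|,|y|,|x±y|/√2) = 2.4142 > 1 ⇒ ∉ W
candidate 8: n = (-1, 0, -2, 1) → π⊥ ≈ (-0.2929, +2.7071); max(|x|,|y|,|x±y|/√2) = 2.7071 > 1 ⇒ ∉ W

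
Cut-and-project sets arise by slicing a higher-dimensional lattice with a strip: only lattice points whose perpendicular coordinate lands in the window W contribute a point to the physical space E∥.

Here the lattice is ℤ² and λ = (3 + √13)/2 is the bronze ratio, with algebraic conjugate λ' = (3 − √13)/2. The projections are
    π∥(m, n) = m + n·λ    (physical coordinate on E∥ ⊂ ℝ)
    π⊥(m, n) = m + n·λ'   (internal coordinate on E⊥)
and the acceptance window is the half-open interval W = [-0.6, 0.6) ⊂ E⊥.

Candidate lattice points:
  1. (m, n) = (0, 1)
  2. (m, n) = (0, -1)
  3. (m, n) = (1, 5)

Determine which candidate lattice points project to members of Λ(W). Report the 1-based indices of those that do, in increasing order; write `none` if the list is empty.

Numerically λ ≈ 3.30278 and λ' = −1/λ ≈ -0.30278.
candidate 1: (m,n)=(0,1) → π∥ = 0+1·λ ≈ 3.30278, π⊥ = 0+1·λ' ≈ -0.30278 ∈ [-0.6, 0.6) ⇒ IN Λ
candidate 2: (m,n)=(0,-1) → π∥ = 0-1·λ ≈ -3.30278, π⊥ = 0-1·λ' ≈ 0.30278 ∈ [-0.6, 0.6) ⇒ IN Λ
candidate 3: (m,n)=(1,5) → π∥ = 1+5·λ ≈ 17.51388, π⊥ = 1+5·λ' ≈ -0.51388 ∈ [-0.6, 0.6) ⇒ IN Λ

1, 2, 3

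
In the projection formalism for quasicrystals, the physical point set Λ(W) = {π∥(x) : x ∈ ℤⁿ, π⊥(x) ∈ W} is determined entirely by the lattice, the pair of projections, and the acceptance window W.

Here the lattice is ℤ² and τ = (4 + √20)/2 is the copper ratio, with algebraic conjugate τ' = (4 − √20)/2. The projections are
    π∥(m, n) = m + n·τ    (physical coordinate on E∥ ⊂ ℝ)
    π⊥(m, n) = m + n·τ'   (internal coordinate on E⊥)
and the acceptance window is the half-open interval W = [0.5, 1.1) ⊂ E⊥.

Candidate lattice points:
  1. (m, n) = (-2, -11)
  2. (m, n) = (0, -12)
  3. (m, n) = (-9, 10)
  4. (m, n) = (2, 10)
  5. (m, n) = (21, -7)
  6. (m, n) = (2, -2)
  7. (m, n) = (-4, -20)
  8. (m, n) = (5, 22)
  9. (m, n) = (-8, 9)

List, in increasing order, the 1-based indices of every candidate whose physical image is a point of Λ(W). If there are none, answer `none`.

τ' = (4−√20)/2 ≈ -0.2361.
#1 (-2,-11): internal coord -2 + (-11)·τ' = +0.5967; +0.5967 ∈ [0.5, 1.1) → IN Λ
#2 (0,-12): internal coord 0 + (-12)·τ' = +2.8328; +2.8328 ∉ [0.5, 1.1) → out
#3 (-9,10): internal coord -9 + (10)·τ' = -11.3607; -11.3607 ∉ [0.5, 1.1) → out
#4 (2,10): internal coord 2 + (10)·τ' = -0.3607; -0.3607 ∉ [0.5, 1.1) → out
#5 (21,-7): internal coord 21 + (-7)·τ' = +22.6525; +22.6525 ∉ [0.5, 1.1) → out
#6 (2,-2): internal coord 2 + (-2)·τ' = +2.4721; +2.4721 ∉ [0.5, 1.1) → out
#7 (-4,-20): internal coord -4 + (-20)·τ' = +0.7214; +0.7214 ∈ [0.5, 1.1) → IN Λ
#8 (5,22): internal coord 5 + (22)·τ' = -0.1935; -0.1935 ∉ [0.5, 1.1) → out
#9 (-8,9): internal coord -8 + (9)·τ' = -10.1246; -10.1246 ∉ [0.5, 1.1) → out

1, 7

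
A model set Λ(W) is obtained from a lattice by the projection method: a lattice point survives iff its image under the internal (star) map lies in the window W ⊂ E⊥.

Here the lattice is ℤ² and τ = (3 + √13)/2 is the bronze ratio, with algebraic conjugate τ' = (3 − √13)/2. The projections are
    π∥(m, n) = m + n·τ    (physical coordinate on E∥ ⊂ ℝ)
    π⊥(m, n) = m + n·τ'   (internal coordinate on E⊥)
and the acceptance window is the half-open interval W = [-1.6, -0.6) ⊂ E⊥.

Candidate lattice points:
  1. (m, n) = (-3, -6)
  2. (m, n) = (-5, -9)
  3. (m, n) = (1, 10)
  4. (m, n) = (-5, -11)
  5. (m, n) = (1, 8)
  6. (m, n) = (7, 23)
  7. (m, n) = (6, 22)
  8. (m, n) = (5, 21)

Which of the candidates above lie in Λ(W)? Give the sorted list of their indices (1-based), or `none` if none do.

1, 5, 7, 8

Compute τ' = (3−√13)/2 = -0.30278, so π⊥(m,n) = m -0.30278·n.
[1] lift (-3,-6): star map gives -1.18335; window check -1.6 ≤ -1.18335 < -0.6 is true → IN Λ
[2] lift (-5,-9): star map gives -2.27502; window check -1.6 ≤ -2.27502 < -0.6 is false → out
[3] lift (1,10): star map gives -2.02776; window check -1.6 ≤ -2.02776 < -0.6 is false → out
[4] lift (-5,-11): star map gives -1.66947; window check -1.6 ≤ -1.66947 < -0.6 is false → out
[5] lift (1,8): star map gives -1.42221; window check -1.6 ≤ -1.42221 < -0.6 is true → IN Λ
[6] lift (7,23): star map gives 0.03616; window check -1.6 ≤ 0.03616 < -0.6 is false → out
[7] lift (6,22): star map gives -0.66106; window check -1.6 ≤ -0.66106 < -0.6 is true → IN Λ
[8] lift (5,21): star map gives -1.35829; window check -1.6 ≤ -1.35829 < -0.6 is true → IN Λ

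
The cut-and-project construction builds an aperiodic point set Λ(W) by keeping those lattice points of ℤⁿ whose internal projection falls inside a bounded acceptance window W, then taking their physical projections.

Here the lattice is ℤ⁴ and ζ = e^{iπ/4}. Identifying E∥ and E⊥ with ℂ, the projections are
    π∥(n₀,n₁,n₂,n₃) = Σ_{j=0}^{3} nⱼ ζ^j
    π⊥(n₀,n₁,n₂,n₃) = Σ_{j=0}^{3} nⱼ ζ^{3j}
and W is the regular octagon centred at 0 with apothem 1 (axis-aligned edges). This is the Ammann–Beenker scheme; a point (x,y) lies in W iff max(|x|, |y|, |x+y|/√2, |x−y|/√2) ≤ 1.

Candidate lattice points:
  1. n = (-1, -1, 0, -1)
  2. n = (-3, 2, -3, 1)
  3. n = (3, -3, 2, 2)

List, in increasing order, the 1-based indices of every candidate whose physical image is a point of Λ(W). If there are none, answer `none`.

Internal map: ζ^{3j} for j=0..3 gives (1,0), (−√2/2,√2/2), (0,−1), (√2/2,√2/2).
#1 (-1, -1, 0, -1): internal (-1.0000, -1.4142); octagon support 1.7071 vs apothem 1 → ∉ W
#2 (-3, 2, -3, 1): internal (-3.7071, 5.1213); octagon support 6.2426 vs apothem 1 → ∉ W
#3 (3, -3, 2, 2): internal (6.5355, -2.7071); octagon support 6.5355 vs apothem 1 → ∉ W

none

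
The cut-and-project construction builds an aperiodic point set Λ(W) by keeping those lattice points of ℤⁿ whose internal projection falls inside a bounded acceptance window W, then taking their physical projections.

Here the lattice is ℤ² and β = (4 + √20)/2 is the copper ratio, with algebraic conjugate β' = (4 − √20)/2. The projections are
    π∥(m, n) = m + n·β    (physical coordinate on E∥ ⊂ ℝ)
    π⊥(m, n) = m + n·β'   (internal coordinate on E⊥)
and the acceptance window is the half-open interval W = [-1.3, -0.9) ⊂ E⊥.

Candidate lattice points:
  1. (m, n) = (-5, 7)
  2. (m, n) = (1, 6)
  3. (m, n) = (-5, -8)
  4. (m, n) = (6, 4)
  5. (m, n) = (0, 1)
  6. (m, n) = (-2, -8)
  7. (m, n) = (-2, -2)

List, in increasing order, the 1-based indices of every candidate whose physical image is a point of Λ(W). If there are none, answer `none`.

β' = (4−√20)/2 ≈ -0.236068.
candidate 1: (m,n)=(-5,7) → π∥ = -5+7·β ≈ 24.652476, π⊥ = -5+7·β' ≈ -6.652476 ∉ [-1.3, -0.9) ⇒ out
candidate 2: (m,n)=(1,6) → π∥ = 1+6·β ≈ 26.416408, π⊥ = 1+6·β' ≈ -0.416408 ∉ [-1.3, -0.9) ⇒ out
candidate 3: (m,n)=(-5,-8) → π∥ = -5-8·β ≈ -38.888544, π⊥ = -5-8·β' ≈ -3.111456 ∉ [-1.3, -0.9) ⇒ out
candidate 4: (m,n)=(6,4) → π∥ = 6+4·β ≈ 22.944272, π⊥ = 6+4·β' ≈ 5.055728 ∉ [-1.3, -0.9) ⇒ out
candidate 5: (m,n)=(0,1) → π∥ = 0+1·β ≈ 4.236068, π⊥ = 0+1·β' ≈ -0.236068 ∉ [-1.3, -0.9) ⇒ out
candidate 6: (m,n)=(-2,-8) → π∥ = -2-8·β ≈ -35.888544, π⊥ = -2-8·β' ≈ -0.111456 ∉ [-1.3, -0.9) ⇒ out
candidate 7: (m,n)=(-2,-2) → π∥ = -2-2·β ≈ -10.472136, π⊥ = -2-2·β' ≈ -1.527864 ∉ [-1.3, -0.9) ⇒ out

none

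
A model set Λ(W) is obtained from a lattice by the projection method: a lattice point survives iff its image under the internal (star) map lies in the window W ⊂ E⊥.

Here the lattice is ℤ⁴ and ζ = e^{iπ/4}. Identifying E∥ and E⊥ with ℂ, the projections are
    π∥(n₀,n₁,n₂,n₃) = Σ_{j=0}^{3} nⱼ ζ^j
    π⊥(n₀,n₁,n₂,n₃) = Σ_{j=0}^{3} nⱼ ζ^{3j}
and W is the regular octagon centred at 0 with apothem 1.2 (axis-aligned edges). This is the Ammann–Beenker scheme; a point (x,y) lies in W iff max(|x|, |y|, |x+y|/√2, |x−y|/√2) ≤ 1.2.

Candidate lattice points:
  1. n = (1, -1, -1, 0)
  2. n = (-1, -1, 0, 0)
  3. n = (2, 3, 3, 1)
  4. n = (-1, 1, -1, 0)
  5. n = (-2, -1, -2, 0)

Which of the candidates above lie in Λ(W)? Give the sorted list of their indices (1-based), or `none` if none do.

With ζ = e^{iπ/4} the internal vectors are ζ^0,ζ^3,ζ^6,ζ^9.
#1 (1, -1, -1, 0): internal (1.707107, 0.292893); octagon support 1.707107 vs apothem 1.2 → ∉ W
#2 (-1, -1, 0, 0): internal (-0.292893, -0.707107); octagon support 0.707107 vs apothem 1.2 → ∈ W
#3 (2, 3, 3, 1): internal (0.585786, -0.171573); octagon support 0.585786 vs apothem 1.2 → ∈ W
#4 (-1, 1, -1, 0): internal (-1.707107, 1.707107); octagon support 2.414214 vs apothem 1.2 → ∉ W
#5 (-2, -1, -2, 0): internal (-1.292893, 1.292893); octagon support 1.828427 vs apothem 1.2 → ∉ W

2, 3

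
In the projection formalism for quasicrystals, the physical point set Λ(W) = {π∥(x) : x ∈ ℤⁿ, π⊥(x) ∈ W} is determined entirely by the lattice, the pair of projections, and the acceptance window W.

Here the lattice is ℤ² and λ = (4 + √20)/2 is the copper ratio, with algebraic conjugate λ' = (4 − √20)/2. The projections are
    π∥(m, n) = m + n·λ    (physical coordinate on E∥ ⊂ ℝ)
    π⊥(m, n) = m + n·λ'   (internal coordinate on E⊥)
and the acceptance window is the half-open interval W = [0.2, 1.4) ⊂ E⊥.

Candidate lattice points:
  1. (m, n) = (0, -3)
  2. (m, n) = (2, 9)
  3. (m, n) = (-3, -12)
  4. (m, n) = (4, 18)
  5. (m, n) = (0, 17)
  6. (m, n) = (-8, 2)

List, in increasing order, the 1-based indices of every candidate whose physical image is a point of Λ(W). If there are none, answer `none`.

1

Numerically λ ≈ 4.2361 and λ' = −1/λ ≈ -0.2361.
#1 (0,-3): internal coord 0 + (-3)·λ' = +0.7082; +0.7082 ∈ [0.2, 1.4) → IN Λ
#2 (2,9): internal coord 2 + (9)·λ' = -0.1246; -0.1246 ∉ [0.2, 1.4) → out
#3 (-3,-12): internal coord -3 + (-12)·λ' = -0.1672; -0.1672 ∉ [0.2, 1.4) → out
#4 (4,18): internal coord 4 + (18)·λ' = -0.2492; -0.2492 ∉ [0.2, 1.4) → out
#5 (0,17): internal coord 0 + (17)·λ' = -4.0132; -4.0132 ∉ [0.2, 1.4) → out
#6 (-8,2): internal coord -8 + (2)·λ' = -8.4721; -8.4721 ∉ [0.2, 1.4) → out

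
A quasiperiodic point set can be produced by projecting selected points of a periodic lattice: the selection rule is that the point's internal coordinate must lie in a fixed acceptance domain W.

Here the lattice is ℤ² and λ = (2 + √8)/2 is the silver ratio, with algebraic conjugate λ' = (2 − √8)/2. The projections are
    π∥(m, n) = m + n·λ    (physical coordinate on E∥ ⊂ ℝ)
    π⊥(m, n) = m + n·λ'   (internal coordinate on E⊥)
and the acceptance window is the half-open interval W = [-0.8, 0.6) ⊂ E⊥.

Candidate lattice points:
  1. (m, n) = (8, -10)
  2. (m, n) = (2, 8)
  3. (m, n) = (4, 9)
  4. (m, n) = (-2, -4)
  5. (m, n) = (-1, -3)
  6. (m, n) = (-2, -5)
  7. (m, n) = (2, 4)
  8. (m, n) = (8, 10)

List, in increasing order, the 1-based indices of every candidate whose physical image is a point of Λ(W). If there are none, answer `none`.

λ' = (2−√8)/2 ≈ -0.414214.
[1] lift (8,-10): star map gives 12.142136; window check -0.8 ≤ 12.142136 < 0.6 is false → out
[2] lift (2,8): star map gives -1.313708; window check -0.8 ≤ -1.313708 < 0.6 is false → out
[3] lift (4,9): star map gives 0.272078; window check -0.8 ≤ 0.272078 < 0.6 is true → IN Λ
[4] lift (-2,-4): star map gives -0.343146; window check -0.8 ≤ -0.343146 < 0.6 is true → IN Λ
[5] lift (-1,-3): star map gives 0.242641; window check -0.8 ≤ 0.242641 < 0.6 is true → IN Λ
[6] lift (-2,-5): star map gives 0.071068; window check -0.8 ≤ 0.071068 < 0.6 is true → IN Λ
[7] lift (2,4): star map gives 0.343146; window check -0.8 ≤ 0.343146 < 0.6 is true → IN Λ
[8] lift (8,10): star map gives 3.857864; window check -0.8 ≤ 3.857864 < 0.6 is false → out

3, 4, 5, 6, 7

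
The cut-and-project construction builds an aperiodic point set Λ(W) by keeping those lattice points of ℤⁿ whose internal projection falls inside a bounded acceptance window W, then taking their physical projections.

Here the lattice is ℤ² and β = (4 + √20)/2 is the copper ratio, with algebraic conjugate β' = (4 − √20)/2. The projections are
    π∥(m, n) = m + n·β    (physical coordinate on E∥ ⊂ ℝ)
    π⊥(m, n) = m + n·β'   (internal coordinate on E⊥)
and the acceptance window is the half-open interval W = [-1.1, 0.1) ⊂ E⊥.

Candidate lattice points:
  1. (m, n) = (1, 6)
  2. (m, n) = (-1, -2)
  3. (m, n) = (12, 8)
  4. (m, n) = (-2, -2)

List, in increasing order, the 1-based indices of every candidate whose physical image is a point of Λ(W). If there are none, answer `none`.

β' = (4−√20)/2 ≈ -0.23607.
#1 (1,6): internal coord 1 + (6)·β' = -0.41641; -0.41641 ∈ [-1.1, 0.1) → IN Λ
#2 (-1,-2): internal coord -1 + (-2)·β' = -0.52786; -0.52786 ∈ [-1.1, 0.1) → IN Λ
#3 (12,8): internal coord 12 + (8)·β' = +10.11146; +10.11146 ∉ [-1.1, 0.1) → out
#4 (-2,-2): internal coord -2 + (-2)·β' = -1.52786; -1.52786 ∉ [-1.1, 0.1) → out

1, 2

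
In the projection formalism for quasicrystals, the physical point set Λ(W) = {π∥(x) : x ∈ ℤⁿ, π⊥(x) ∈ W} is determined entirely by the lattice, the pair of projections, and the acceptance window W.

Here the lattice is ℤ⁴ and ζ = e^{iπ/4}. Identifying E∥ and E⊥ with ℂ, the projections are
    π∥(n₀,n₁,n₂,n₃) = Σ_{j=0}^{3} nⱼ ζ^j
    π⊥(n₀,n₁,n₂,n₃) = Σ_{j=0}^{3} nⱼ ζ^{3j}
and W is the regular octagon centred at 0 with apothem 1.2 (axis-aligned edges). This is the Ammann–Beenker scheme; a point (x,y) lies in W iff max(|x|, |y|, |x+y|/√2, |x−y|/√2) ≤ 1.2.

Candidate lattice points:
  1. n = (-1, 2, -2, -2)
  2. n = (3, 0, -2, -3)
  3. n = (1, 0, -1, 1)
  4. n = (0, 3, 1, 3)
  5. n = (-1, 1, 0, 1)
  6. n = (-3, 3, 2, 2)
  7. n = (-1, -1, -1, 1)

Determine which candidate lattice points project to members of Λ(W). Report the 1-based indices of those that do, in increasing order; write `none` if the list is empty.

Internal map: ζ^{3j} for j=0..3 gives (1,0), (−√2/2,√2/2), (0,−1), (√2/2,√2/2).
#1 (-1, 2, -2, -2): internal (-3.8284, 2.0000); octagon support 4.1213 vs apothem 1.2 → ∉ W
#2 (3, 0, -2, -3): internal (0.8787, -0.1213); octagon support 0.8787 vs apothem 1.2 → ∈ W
#3 (1, 0, -1, 1): internal (1.7071, 1.7071); octagon support 2.4142 vs apothem 1.2 → ∉ W
#4 (0, 3, 1, 3): internal (0.0000, 3.2426); octagon support 3.2426 vs apothem 1.2 → ∉ W
#5 (-1, 1, 0, 1): internal (-1.0000, 1.4142); octagon support 1.7071 vs apothem 1.2 → ∉ W
#6 (-3, 3, 2, 2): internal (-3.7071, 1.5355); octagon support 3.7071 vs apothem 1.2 → ∉ W
#7 (-1, -1, -1, 1): internal (0.4142, 1.0000); octagon support 1.0000 vs apothem 1.2 → ∈ W

2, 7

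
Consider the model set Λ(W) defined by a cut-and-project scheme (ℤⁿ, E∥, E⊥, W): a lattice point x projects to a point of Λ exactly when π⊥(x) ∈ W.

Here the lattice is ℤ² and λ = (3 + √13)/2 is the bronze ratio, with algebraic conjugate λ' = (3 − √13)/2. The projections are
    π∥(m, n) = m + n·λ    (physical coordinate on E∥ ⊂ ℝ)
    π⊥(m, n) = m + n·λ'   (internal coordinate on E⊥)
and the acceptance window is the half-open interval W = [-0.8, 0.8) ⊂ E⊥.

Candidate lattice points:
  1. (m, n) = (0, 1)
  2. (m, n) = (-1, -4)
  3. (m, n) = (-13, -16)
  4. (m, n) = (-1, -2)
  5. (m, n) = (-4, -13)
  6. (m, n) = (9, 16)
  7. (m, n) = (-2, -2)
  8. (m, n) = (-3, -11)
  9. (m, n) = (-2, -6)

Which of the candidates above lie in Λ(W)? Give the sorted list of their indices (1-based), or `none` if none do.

1, 2, 4, 5, 8, 9

λ' = (3−√13)/2 ≈ -0.302776.
[1] lift (0,1): star map gives -0.302776; window check -0.8 ≤ -0.302776 < 0.8 is true → IN Λ
[2] lift (-1,-4): star map gives 0.211103; window check -0.8 ≤ 0.211103 < 0.8 is true → IN Λ
[3] lift (-13,-16): star map gives -8.155590; window check -0.8 ≤ -8.155590 < 0.8 is false → out
[4] lift (-1,-2): star map gives -0.394449; window check -0.8 ≤ -0.394449 < 0.8 is true → IN Λ
[5] lift (-4,-13): star map gives -0.063917; window check -0.8 ≤ -0.063917 < 0.8 is true → IN Λ
[6] lift (9,16): star map gives 4.155590; window check -0.8 ≤ 4.155590 < 0.8 is false → out
[7] lift (-2,-2): star map gives -1.394449; window check -0.8 ≤ -1.394449 < 0.8 is false → out
[8] lift (-3,-11): star map gives 0.330532; window check -0.8 ≤ 0.330532 < 0.8 is true → IN Λ
[9] lift (-2,-6): star map gives -0.183346; window check -0.8 ≤ -0.183346 < 0.8 is true → IN Λ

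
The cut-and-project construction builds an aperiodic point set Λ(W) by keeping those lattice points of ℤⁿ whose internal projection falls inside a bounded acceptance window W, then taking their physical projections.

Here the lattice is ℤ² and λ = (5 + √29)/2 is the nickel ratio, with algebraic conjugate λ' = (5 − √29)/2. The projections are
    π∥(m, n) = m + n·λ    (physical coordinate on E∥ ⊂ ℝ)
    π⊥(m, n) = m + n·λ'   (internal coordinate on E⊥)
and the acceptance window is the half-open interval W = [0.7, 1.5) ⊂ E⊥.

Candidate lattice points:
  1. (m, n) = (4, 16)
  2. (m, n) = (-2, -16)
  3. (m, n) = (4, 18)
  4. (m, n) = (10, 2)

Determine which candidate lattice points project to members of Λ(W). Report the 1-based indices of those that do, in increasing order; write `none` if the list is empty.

λ' = (5−√29)/2 ≈ -0.192582.
[1] lift (4,16): star map gives 0.918682; window check 0.7 ≤ 0.918682 < 1.5 is true → IN Λ
[2] lift (-2,-16): star map gives 1.081318; window check 0.7 ≤ 1.081318 < 1.5 is true → IN Λ
[3] lift (4,18): star map gives 0.533517; window check 0.7 ≤ 0.533517 < 1.5 is false → out
[4] lift (10,2): star map gives 9.614835; window check 0.7 ≤ 9.614835 < 1.5 is false → out

1, 2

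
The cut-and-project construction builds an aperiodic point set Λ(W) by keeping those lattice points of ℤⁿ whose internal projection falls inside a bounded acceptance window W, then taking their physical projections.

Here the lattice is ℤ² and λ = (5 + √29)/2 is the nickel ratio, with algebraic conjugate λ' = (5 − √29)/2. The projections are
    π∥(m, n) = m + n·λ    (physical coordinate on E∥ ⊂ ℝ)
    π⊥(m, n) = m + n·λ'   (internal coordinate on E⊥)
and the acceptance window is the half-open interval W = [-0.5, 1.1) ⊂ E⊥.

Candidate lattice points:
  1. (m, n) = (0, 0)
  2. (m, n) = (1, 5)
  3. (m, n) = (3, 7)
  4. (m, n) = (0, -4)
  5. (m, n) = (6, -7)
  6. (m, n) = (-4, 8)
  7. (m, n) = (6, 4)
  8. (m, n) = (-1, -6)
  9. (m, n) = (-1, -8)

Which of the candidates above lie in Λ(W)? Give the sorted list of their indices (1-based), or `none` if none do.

1, 2, 4, 8, 9

Compute λ' = (5−√29)/2 = -0.19258, so π⊥(m,n) = m -0.19258·n.
[1] lift (0,0): star map gives 0.00000; window check -0.5 ≤ 0.00000 < 1.1 is true → IN Λ
[2] lift (1,5): star map gives 0.03709; window check -0.5 ≤ 0.03709 < 1.1 is true → IN Λ
[3] lift (3,7): star map gives 1.65192; window check -0.5 ≤ 1.65192 < 1.1 is false → out
[4] lift (0,-4): star map gives 0.77033; window check -0.5 ≤ 0.77033 < 1.1 is true → IN Λ
[5] lift (6,-7): star map gives 7.34808; window check -0.5 ≤ 7.34808 < 1.1 is false → out
[6] lift (-4,8): star map gives -5.54066; window check -0.5 ≤ -5.54066 < 1.1 is false → out
[7] lift (6,4): star map gives 5.22967; window check -0.5 ≤ 5.22967 < 1.1 is false → out
[8] lift (-1,-6): star map gives 0.15549; window check -0.5 ≤ 0.15549 < 1.1 is true → IN Λ
[9] lift (-1,-8): star map gives 0.54066; window check -0.5 ≤ 0.54066 < 1.1 is true → IN Λ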